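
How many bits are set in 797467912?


0b101111100010000110010100001000 has 12 set bits

12


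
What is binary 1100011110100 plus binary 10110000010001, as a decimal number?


1100011110100 + 10110000010001 = 100010100000101 = 17669

17669


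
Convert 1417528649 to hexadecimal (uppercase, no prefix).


1417528649 = 547DC549 hex

547DC549


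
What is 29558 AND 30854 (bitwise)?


0b111001101110110 & 0b111100010000110 = 0b111000000000110 = 28678

28678


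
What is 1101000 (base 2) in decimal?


1101000 in decimal = 104

104


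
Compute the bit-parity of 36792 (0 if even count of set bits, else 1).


0b1000111110111000 has 9 ones => parity 1

1


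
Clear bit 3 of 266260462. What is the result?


266260462 & ~(1 << 3) = 266260454

266260454


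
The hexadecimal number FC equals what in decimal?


FC hex = 252 decimal

252


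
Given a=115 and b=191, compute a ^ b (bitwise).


115 ^ 191 = 204

204


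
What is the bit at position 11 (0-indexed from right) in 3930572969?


0b11101010010001111100100010101001, position 11 = 1

1


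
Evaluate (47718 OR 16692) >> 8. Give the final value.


Step 1: 47718 | 16692 = 64374
Step 2: 64374 >> 8 = 251

251


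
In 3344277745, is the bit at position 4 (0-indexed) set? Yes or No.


0b11000111010101011010000011110001, bit 4 = 1. Yes

Yes


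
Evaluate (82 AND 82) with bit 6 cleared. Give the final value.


Step 1: 82 & 82 = 82
Step 2: 82 & ~(1 << 6) = 18

18


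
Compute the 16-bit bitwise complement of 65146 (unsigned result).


~0b1111111001111010 = 0b110000101 = 389 (16-bit unsigned)

389


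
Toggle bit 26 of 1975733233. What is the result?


1975733233 ^ (1 << 26) = 1975733233 ^ 67108864 = 1908624369

1908624369


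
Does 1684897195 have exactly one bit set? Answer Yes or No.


0b1100100011011010111110110101011. Multiple bits set => No

No


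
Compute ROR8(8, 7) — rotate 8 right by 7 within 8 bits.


Rotate 0b1000 right by 7 (8-bit) = 0b10000 = 16

16


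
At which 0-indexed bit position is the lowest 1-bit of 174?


0b10101110. Lowest set bit at position 1

1


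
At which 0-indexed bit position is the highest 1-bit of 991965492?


0b111011001000000011000100110100. Highest set bit at position 29

29


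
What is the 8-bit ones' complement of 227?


227 ^ 255 = 28

28


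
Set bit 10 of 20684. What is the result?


20684 | (1 << 10) = 20684 | 1024 = 21708

21708


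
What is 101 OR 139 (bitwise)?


0b1100101 | 0b10001011 = 0b11101111 = 239

239


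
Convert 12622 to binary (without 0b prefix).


12622 = 11000101001110 in binary

11000101001110


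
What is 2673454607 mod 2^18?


2673454607 & 262143 = 110095

110095


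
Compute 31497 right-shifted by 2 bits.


0b111101100001001 >> 2 = 0b1111011000010 = 7874

7874


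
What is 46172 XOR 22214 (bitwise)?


0b1011010001011100 ^ 0b101011011000110 = 0b1110001010011010 = 58010

58010


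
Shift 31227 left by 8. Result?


0b111100111111011 << 8 = 0b11110011111101100000000 = 7994112

7994112


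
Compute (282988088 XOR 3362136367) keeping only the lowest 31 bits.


Step 1: 282988088 ^ 3362136367 = 3635949335
Step 2: 3635949335 & 2147483647 = 1488465687

1488465687


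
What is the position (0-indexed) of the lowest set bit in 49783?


0b1100001001110111. Lowest set bit at position 0

0


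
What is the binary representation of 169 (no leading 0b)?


169 = 10101001 in binary

10101001


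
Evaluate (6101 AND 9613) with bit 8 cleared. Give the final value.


Step 1: 6101 & 9613 = 1413
Step 2: 1413 & ~(1 << 8) = 1157

1157


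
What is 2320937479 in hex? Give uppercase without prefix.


2320937479 = 8A56B207 hex

8A56B207


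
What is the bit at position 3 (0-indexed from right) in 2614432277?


0b10011011110101010001001000010101, position 3 = 0

0


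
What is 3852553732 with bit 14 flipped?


3852553732 ^ (1 << 14) = 3852553732 ^ 16384 = 3852537348

3852537348


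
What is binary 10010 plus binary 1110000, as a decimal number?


10010 + 1110000 = 10000010 = 130

130


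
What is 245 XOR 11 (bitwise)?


0b11110101 ^ 0b1011 = 0b11111110 = 254

254


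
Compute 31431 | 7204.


0b111101011000111 | 0b1110000100100 = 0b111111011100111 = 32487

32487


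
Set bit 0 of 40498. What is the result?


40498 | (1 << 0) = 40498 | 1 = 40499

40499


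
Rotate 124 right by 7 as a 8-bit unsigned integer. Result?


Rotate 0b1111100 right by 7 (8-bit) = 0b11111000 = 248

248


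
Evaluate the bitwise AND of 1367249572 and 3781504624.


0b1010001011111101001001010100100 & 0b11100001011001010010111001110000 = 0b1000001011001000000001000100000 = 1097073184

1097073184


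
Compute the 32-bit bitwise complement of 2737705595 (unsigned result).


~0b10100011001011100001001001111011 = 0b1011100110100011110110110000100 = 1557261700 (32-bit unsigned)

1557261700


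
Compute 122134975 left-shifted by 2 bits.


0b111010001111010000110111111 << 2 = 0b11101000111101000011011111100 = 488539900

488539900


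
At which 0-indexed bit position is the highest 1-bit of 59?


0b111011. Highest set bit at position 5

5


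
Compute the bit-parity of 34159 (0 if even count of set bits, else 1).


0b1000010101101111 has 9 ones => parity 1

1


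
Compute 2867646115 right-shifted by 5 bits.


0b10101010111011001100111010100011 >> 5 = 0b101010101110110011001110101 = 89613941

89613941


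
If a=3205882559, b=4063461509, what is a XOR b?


3205882559 ^ 4063461509 = 1294361146

1294361146


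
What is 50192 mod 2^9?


50192 & 511 = 16

16


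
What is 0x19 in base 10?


19 hex = 25 decimal

25


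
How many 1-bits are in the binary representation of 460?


0b111001100 has 5 set bits

5


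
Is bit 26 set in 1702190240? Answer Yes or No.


0b1100101011101010101110010100000, bit 26 = 1. Yes

Yes


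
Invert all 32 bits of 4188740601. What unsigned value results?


4188740601 ^ 4294967295 = 106226694

106226694


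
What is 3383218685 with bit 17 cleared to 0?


3383218685 & ~(1 << 17) = 3383087613

3383087613


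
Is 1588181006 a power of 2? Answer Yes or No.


0b1011110101010011011100000001110. Multiple bits set => No

No


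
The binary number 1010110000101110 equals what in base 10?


1010110000101110 in decimal = 44078

44078


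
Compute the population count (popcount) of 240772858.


0b1110010110011110011011111010 has 18 set bits

18


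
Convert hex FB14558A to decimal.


FB14558A hex = 4212413834 decimal

4212413834


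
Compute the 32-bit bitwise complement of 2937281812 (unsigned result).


~0b10101111000100110101110100010100 = 0b1010000111011001010001011101011 = 1357685483 (32-bit unsigned)

1357685483


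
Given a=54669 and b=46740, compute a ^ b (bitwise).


54669 ^ 46740 = 25369

25369


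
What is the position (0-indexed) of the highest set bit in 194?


0b11000010. Highest set bit at position 7

7


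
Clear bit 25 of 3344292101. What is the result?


3344292101 & ~(1 << 25) = 3310737669

3310737669


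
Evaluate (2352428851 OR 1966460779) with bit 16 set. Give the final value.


Step 1: 2352428851 | 1966460779 = 4248305531
Step 2: 4248305531 | (1 << 16) = 4248305531 | 65536 = 4248305531

4248305531


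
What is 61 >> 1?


0b111101 >> 1 = 0b11110 = 30

30


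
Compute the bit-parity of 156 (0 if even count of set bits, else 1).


0b10011100 has 4 ones => parity 0

0


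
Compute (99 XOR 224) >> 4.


Step 1: 99 ^ 224 = 131
Step 2: 131 >> 4 = 8

8


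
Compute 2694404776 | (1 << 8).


2694404776 | (1 << 8) = 2694404776 | 256 = 2694405032

2694405032


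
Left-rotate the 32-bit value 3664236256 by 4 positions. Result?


Rotate 0b11011010011001111100111011100000 left by 4 (32-bit) = 0b10100110011111001110111000001101 = 2793205261

2793205261


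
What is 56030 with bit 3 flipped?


56030 ^ (1 << 3) = 56030 ^ 8 = 56022

56022


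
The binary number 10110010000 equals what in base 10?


10110010000 in decimal = 1424

1424


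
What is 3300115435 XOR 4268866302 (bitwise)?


0b11000100101100111100001111101011 ^ 0b11111110011100011011101011111110 = 0b111010110000100111100100010101 = 985823509

985823509


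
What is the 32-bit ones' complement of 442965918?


442965918 ^ 4294967295 = 3852001377

3852001377


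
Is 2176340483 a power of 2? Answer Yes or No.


0b10000001101110000101001000000011. Multiple bits set => No

No


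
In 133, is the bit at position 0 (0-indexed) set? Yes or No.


0b10000101, bit 0 = 1. Yes

Yes


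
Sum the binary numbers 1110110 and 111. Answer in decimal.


1110110 + 111 = 1111101 = 125

125


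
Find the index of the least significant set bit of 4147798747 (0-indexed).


0b11110111001110100110001011011011. Lowest set bit at position 0

0


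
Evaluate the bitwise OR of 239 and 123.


0b11101111 | 0b1111011 = 0b11111111 = 255

255


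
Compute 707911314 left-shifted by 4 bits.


0b101010001100011101111010010010 << 4 = 0b1010100011000111011110100100100000 = 11326581024

11326581024


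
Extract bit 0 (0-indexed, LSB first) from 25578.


0b110001111101010, position 0 = 0

0


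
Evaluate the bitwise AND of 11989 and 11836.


0b10111011010101 & 0b10111000111100 = 0b10111000010100 = 11796

11796


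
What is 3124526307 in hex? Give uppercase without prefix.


3124526307 = BA3C7CE3 hex

BA3C7CE3


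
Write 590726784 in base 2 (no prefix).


590726784 = 100011001101011100011010000000 in binary

100011001101011100011010000000


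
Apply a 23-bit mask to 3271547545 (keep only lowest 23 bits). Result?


3271547545 & 8388607 = 8379033

8379033


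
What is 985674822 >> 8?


0b111010110000000011010001000110 >> 8 = 0b1110101100000000110100 = 3850292

3850292


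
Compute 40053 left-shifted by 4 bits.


0b1001110001110101 << 4 = 0b10011100011101010000 = 640848

640848


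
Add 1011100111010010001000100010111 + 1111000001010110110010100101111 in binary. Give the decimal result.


1011100111010010001000100010111 + 1111000001010110110010100101111 = 11010101000101000111011001000110 = 3574888006

3574888006


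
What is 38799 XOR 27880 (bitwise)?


0b1001011110001111 ^ 0b110110011101000 = 0b1111101101100111 = 64359

64359


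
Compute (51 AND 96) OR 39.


Step 1: 51 & 96 = 32
Step 2: 32 | 39 = 39

39


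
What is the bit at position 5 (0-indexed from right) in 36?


0b100100, position 5 = 1

1


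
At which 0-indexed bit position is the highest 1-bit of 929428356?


0b110111011001011111001110000100. Highest set bit at position 29

29


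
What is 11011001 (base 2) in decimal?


11011001 in decimal = 217

217


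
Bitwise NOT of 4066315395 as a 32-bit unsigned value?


~0b11110010010111110000110010000011 = 0b1101101000001111001101111100 = 228651900 (32-bit unsigned)

228651900


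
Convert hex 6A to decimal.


6A hex = 106 decimal

106


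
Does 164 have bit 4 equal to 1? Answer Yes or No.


0b10100100, bit 4 = 0. No

No


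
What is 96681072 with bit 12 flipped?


96681072 ^ (1 << 12) = 96681072 ^ 4096 = 96676976

96676976


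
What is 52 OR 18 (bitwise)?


0b110100 | 0b10010 = 0b110110 = 54

54


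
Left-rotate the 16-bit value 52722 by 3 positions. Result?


Rotate 0b1100110111110010 left by 3 (16-bit) = 0b110111110010110 = 28566

28566


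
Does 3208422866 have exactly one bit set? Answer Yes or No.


0b10111111001111001010010111010010. Multiple bits set => No

No


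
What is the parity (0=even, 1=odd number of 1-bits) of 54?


0b110110 has 4 ones => parity 0

0


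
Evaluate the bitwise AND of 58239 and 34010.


0b1110001101111111 & 0b1000010011011010 = 0b1000000001011010 = 32858

32858


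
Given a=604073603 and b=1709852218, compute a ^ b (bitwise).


604073603 ^ 1709852218 = 1105930425

1105930425


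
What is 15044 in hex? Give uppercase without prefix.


15044 = 3AC4 hex

3AC4


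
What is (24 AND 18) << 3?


Step 1: 24 & 18 = 16
Step 2: 16 << 3 = 128

128


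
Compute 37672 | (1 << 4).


37672 | (1 << 4) = 37672 | 16 = 37688

37688


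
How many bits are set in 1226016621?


0b1001001000100111000011101101101 has 15 set bits

15


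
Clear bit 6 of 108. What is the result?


108 & ~(1 << 6) = 44

44


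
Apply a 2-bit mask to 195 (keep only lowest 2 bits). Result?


195 & 3 = 3

3


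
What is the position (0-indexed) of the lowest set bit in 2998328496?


0b10110010101101101101110010110000. Lowest set bit at position 4

4


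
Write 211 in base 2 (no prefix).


211 = 11010011 in binary

11010011


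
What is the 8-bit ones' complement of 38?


38 ^ 255 = 217

217


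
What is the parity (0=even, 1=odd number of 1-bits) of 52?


0b110100 has 3 ones => parity 1

1


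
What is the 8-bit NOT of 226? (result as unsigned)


~0b11100010 = 0b11101 = 29 (8-bit unsigned)

29


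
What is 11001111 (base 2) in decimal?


11001111 in decimal = 207

207


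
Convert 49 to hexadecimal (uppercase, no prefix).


49 = 31 hex

31


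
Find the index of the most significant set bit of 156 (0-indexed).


0b10011100. Highest set bit at position 7

7


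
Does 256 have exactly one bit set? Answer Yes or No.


0b100000000. Only one bit set => Yes

Yes


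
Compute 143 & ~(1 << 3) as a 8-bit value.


143 & ~(1 << 3) = 135

135


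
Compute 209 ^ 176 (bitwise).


0b11010001 ^ 0b10110000 = 0b1100001 = 97

97


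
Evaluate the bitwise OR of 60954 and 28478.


0b1110111000011010 | 0b110111100111110 = 0b1110111100111110 = 61246

61246


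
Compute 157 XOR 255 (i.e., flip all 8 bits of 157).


157 ^ 255 = 98

98


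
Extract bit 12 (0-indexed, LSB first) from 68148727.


0b100000011111101110111110111, position 12 = 1

1


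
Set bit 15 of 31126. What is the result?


31126 | (1 << 15) = 31126 | 32768 = 63894

63894


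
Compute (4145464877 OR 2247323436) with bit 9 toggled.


Step 1: 4145464877 | 2247323436 = 4160220973
Step 2: 4160220973 ^ (1 << 9) = 4160220973 ^ 512 = 4160220461

4160220461


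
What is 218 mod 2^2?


218 & 3 = 2

2


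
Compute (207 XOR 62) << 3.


Step 1: 207 ^ 62 = 241
Step 2: 241 << 3 = 1928

1928


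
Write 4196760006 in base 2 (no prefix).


4196760006 = 11111010001001010111100111000110 in binary

11111010001001010111100111000110


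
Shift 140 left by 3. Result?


0b10001100 << 3 = 0b10001100000 = 1120

1120


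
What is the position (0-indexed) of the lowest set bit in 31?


0b11111. Lowest set bit at position 0

0


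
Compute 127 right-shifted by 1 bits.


0b1111111 >> 1 = 0b111111 = 63

63


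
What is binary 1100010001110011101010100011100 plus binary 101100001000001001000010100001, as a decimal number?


1100010001110011101010100011100 + 101100001000001001000010100001 = 10001110010110100110010110111101 = 2388288957

2388288957


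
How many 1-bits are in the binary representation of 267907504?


0b1111111101111111000110110000 has 19 set bits

19


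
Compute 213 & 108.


0b11010101 & 0b1101100 = 0b1000100 = 68

68


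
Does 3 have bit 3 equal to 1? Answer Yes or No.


0b11, bit 3 = 0. No

No


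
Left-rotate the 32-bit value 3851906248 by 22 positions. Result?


Rotate 0b11100101100101110110110011001000 left by 22 (32-bit) = 0b110010001110010110010111011011 = 842622427

842622427


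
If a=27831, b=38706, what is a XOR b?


27831 ^ 38706 = 64389

64389


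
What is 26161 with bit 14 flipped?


26161 ^ (1 << 14) = 26161 ^ 16384 = 9777

9777


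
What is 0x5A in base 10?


5A hex = 90 decimal

90


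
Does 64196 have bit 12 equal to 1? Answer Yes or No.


0b1111101011000100, bit 12 = 1. Yes

Yes


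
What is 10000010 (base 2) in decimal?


10000010 in decimal = 130

130


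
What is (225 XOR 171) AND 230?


Step 1: 225 ^ 171 = 74
Step 2: 74 & 230 = 66

66


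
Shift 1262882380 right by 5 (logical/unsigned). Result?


0b1001011010001100000111001001100 >> 5 = 0b10010110100011000001110010 = 39465074

39465074


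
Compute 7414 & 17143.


0b1110011110110 & 0b100001011110111 = 0b11110110 = 246

246


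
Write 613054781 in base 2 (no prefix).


613054781 = 100100100010100111100100111101 in binary

100100100010100111100100111101


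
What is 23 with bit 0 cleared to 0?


23 & ~(1 << 0) = 22

22


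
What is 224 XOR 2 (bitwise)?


0b11100000 ^ 0b10 = 0b11100010 = 226

226


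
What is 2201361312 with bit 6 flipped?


2201361312 ^ (1 << 6) = 2201361312 ^ 64 = 2201361376

2201361376


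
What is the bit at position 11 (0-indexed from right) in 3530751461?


0b11010010011100101111110111100101, position 11 = 1

1


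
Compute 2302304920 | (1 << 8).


2302304920 | (1 << 8) = 2302304920 | 256 = 2302305176

2302305176


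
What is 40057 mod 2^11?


40057 & 2047 = 1145

1145


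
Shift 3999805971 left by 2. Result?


0b11101110011010000011001000010011 << 2 = 0b1110111001101000001100100001001100 = 15999223884

15999223884


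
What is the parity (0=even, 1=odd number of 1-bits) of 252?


0b11111100 has 6 ones => parity 0

0


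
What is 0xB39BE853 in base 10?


B39BE853 hex = 3013339219 decimal

3013339219


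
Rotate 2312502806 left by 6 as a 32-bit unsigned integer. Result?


Rotate 0b10001001110101011111111000010110 left by 6 (32-bit) = 0b1110101011111111000010110100010 = 1971291554

1971291554


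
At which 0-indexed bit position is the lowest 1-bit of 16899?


0b100001000000011. Lowest set bit at position 0

0


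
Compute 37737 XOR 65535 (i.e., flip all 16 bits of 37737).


37737 ^ 65535 = 27798

27798


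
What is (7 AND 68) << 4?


Step 1: 7 & 68 = 4
Step 2: 4 << 4 = 64

64


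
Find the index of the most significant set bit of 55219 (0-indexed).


0b1101011110110011. Highest set bit at position 15

15


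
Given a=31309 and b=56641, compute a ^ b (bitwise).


31309 ^ 56641 = 42764

42764


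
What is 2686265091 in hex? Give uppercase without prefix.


2686265091 = A01D2703 hex

A01D2703


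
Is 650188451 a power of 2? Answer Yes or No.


0b100110110000010001011010100011. Multiple bits set => No

No


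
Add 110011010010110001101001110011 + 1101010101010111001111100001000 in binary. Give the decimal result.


110011010010110001101001110011 + 1101010101010111001111100001000 = 10011101111101101011100101111011 = 2650192251

2650192251


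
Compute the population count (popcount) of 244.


0b11110100 has 5 set bits

5


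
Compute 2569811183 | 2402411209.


0b10011001001011000011010011101111 | 0b10001111001100011110001011001001 = 0b10011111001111011111011011101111 = 2671638255

2671638255


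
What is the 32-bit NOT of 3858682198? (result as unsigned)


~0b11100101111111101101000101010110 = 0b11010000000010010111010101001 = 436285097 (32-bit unsigned)

436285097


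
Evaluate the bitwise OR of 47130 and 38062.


0b1011100000011010 | 0b1001010010101110 = 0b1011110010111110 = 48318

48318


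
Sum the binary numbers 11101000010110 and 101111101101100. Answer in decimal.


11101000010110 + 101111101101100 = 1001100110000010 = 39298

39298


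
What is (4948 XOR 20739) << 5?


Step 1: 4948 ^ 20739 = 16983
Step 2: 16983 << 5 = 543456

543456


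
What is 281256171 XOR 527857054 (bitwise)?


0b10000110000111010000011101011 ^ 0b11111011101100111010110011110 = 0b1111101101011101010101110101 = 263574901

263574901


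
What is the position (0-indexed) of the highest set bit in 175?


0b10101111. Highest set bit at position 7

7


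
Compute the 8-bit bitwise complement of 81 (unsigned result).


~0b1010001 = 0b10101110 = 174 (8-bit unsigned)

174


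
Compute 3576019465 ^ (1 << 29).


3576019465 ^ (1 << 29) = 3576019465 ^ 536870912 = 4112890377

4112890377


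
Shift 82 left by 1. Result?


0b1010010 << 1 = 0b10100100 = 164

164


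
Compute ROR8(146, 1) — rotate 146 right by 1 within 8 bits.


Rotate 0b10010010 right by 1 (8-bit) = 0b1001001 = 73

73


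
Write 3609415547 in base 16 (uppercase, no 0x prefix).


3609415547 = D7234F7B hex

D7234F7B


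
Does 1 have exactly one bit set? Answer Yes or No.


0b1. Only one bit set => Yes

Yes


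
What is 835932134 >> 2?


0b110001110100110100111111100110 >> 2 = 0b1100011101001101001111111001 = 208983033

208983033


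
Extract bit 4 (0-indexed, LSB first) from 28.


0b11100, position 4 = 1

1


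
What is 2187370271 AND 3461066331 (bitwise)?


0b10000010011000001001111100011111 & 0b11001110010010111010111001011011 = 0b10000010010000001000111000011011 = 2185268763

2185268763


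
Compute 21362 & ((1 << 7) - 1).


21362 & 127 = 114

114


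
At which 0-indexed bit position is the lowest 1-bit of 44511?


0b1010110111011111. Lowest set bit at position 0

0


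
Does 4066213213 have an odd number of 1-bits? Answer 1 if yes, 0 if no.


0b11110010010111010111110101011101 has 21 ones => parity 1

1


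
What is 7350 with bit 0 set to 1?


7350 | (1 << 0) = 7350 | 1 = 7351

7351


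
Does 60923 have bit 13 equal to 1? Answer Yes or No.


0b1110110111111011, bit 13 = 1. Yes

Yes


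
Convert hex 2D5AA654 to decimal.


2D5AA654 hex = 760915540 decimal

760915540


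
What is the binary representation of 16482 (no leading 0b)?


16482 = 100000001100010 in binary

100000001100010


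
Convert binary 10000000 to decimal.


10000000 in decimal = 128

128


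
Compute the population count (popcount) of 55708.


0b1101100110011100 has 9 set bits

9


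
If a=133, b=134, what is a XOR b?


133 ^ 134 = 3

3


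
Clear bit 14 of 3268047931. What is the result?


3268047931 & ~(1 << 14) = 3268031547

3268031547


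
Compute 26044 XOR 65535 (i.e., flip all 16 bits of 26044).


26044 ^ 65535 = 39491

39491


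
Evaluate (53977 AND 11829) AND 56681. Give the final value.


Step 1: 53977 & 11829 = 529
Step 2: 529 & 56681 = 1

1


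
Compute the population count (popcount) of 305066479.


0b10010001011101111000111101111 has 18 set bits

18


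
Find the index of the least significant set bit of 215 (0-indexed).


0b11010111. Lowest set bit at position 0

0


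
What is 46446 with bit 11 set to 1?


46446 | (1 << 11) = 46446 | 2048 = 48494

48494


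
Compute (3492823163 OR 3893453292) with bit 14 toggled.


Step 1: 3492823163 | 3893453292 = 4163985919
Step 2: 4163985919 ^ (1 << 14) = 4163985919 ^ 16384 = 4163969535

4163969535


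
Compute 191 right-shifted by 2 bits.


0b10111111 >> 2 = 0b101111 = 47

47


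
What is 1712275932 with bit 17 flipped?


1712275932 ^ (1 << 17) = 1712275932 ^ 131072 = 1712144860

1712144860


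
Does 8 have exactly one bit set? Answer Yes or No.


0b1000. Only one bit set => Yes

Yes


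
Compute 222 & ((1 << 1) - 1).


222 & 1 = 0

0


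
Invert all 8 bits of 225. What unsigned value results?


225 ^ 255 = 30

30


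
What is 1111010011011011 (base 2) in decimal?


1111010011011011 in decimal = 62683

62683


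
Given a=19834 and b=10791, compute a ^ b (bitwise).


19834 ^ 10791 = 26461

26461


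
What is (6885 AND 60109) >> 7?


Step 1: 6885 & 60109 = 2757
Step 2: 2757 >> 7 = 21

21


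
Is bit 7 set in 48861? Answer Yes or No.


0b1011111011011101, bit 7 = 1. Yes

Yes


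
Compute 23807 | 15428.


0b101110011111111 | 0b11110001000100 = 0b111110011111111 = 31999

31999


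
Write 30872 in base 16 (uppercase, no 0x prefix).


30872 = 7898 hex

7898


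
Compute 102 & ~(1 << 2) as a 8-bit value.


102 & ~(1 << 2) = 98

98


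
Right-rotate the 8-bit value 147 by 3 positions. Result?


Rotate 0b10010011 right by 3 (8-bit) = 0b1110010 = 114

114


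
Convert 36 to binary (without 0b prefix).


36 = 100100 in binary

100100


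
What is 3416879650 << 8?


0b11001011101010010111001000100010 << 8 = 0b1100101110101001011100100010001000000000 = 874721190400

874721190400


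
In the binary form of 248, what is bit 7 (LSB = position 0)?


0b11111000, position 7 = 1

1


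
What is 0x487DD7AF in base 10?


487DD7AF hex = 1216206767 decimal

1216206767


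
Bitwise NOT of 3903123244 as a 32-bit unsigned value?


~0b11101000101001001110111100101100 = 0b10111010110110001000011010011 = 391844051 (32-bit unsigned)

391844051


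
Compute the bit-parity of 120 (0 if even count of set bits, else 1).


0b1111000 has 4 ones => parity 0

0


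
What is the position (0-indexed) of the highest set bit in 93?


0b1011101. Highest set bit at position 6

6


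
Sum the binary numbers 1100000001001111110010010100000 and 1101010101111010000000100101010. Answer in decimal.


1100000001001111110010010100000 + 1101010101111010000000100101010 = 11001010111001001110010111001010 = 3403998666

3403998666


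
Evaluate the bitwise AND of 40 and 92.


0b101000 & 0b1011100 = 0b1000 = 8

8


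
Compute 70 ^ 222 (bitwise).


0b1000110 ^ 0b11011110 = 0b10011000 = 152

152


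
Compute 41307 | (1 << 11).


41307 | (1 << 11) = 41307 | 2048 = 43355

43355


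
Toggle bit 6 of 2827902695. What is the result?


2827902695 ^ (1 << 6) = 2827902695 ^ 64 = 2827902631

2827902631


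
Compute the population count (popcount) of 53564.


0b1101000100111100 has 8 set bits

8


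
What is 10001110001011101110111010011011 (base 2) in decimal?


10001110001011101110111010011011 in decimal = 2385440411

2385440411


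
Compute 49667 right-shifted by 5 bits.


0b1100001000000011 >> 5 = 0b11000010000 = 1552

1552


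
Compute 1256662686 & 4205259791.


0b1001010111001110010011010011110 & 0b11111010101001110010110000001111 = 0b1001010101001110010010000001110 = 1252467726

1252467726


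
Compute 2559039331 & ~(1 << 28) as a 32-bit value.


2559039331 & ~(1 << 28) = 2290603875

2290603875


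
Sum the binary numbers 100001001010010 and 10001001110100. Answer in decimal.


100001001010010 + 10001001110100 = 110010011000110 = 25798

25798


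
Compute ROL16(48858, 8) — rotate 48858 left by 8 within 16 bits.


Rotate 0b1011111011011010 left by 8 (16-bit) = 0b1101101010111110 = 55998

55998


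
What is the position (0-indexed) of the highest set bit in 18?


0b10010. Highest set bit at position 4

4


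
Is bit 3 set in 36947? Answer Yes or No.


0b1001000001010011, bit 3 = 0. No

No


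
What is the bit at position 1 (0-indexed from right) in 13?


0b1101, position 1 = 0

0


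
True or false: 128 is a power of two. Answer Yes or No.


0b10000000. Only one bit set => Yes

Yes


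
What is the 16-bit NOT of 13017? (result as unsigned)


~0b11001011011001 = 0b1100110100100110 = 52518 (16-bit unsigned)

52518


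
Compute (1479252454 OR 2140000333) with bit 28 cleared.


Step 1: 1479252454 | 2140000333 = 2142231023
Step 2: 2142231023 & ~(1 << 28) = 1873795567

1873795567


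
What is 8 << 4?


0b1000 << 4 = 0b10000000 = 128

128


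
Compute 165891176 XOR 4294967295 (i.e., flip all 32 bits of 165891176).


165891176 ^ 4294967295 = 4129076119

4129076119


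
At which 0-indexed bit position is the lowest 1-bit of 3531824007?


0b11010010100000110101101110000111. Lowest set bit at position 0

0


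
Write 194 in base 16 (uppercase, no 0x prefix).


194 = C2 hex

C2


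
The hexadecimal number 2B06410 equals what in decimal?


2B06410 hex = 45114384 decimal

45114384


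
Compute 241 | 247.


0b11110001 | 0b11110111 = 0b11110111 = 247

247


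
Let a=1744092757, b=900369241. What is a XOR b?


1744092757 ^ 900369241 = 1381905676

1381905676


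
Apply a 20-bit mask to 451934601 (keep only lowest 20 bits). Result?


451934601 & 1048575 = 1046921

1046921


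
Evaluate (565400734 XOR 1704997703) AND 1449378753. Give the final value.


Step 1: 565400734 ^ 1704997703 = 1142122457
Step 2: 1142122457 & 1449378753 = 1141064641

1141064641


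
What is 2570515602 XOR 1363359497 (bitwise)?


0b10011001001101101111010010010010 ^ 0b1010001010000110011011100001001 = 0b11001000011101011100001110011011 = 3363160987

3363160987


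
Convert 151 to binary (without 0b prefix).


151 = 10010111 in binary

10010111


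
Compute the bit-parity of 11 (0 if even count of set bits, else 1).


0b1011 has 3 ones => parity 1

1


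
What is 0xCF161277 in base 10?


CF161277 hex = 3474330231 decimal

3474330231


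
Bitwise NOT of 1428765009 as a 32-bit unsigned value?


~0b1010101001010010011100101010001 = 0b10101010110101101100011010101110 = 2866202286 (32-bit unsigned)

2866202286


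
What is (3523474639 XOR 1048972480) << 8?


Step 1: 3523474639 ^ 1048972480 = 3968202767
Step 2: 3968202767 << 8 = 1015859908352

1015859908352


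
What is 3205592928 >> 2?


0b10111111000100010111011101100000 >> 2 = 0b101111110001000101110111011000 = 801398232

801398232


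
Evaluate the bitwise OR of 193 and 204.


0b11000001 | 0b11001100 = 0b11001101 = 205

205


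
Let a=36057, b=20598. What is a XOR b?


36057 ^ 20598 = 56495

56495


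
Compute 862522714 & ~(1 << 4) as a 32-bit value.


862522714 & ~(1 << 4) = 862522698

862522698


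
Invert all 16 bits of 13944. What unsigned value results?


13944 ^ 65535 = 51591

51591


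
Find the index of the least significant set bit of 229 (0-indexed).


0b11100101. Lowest set bit at position 0

0


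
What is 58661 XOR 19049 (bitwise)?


0b1110010100100101 ^ 0b100101001101001 = 0b1010111101001100 = 44876

44876


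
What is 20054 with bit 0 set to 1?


20054 | (1 << 0) = 20054 | 1 = 20055

20055


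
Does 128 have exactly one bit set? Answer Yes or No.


0b10000000. Only one bit set => Yes

Yes


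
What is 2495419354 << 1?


0b10010100101111010001001111011010 << 1 = 0b100101001011110100010011110110100 = 4990838708

4990838708


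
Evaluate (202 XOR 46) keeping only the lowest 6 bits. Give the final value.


Step 1: 202 ^ 46 = 228
Step 2: 228 & 63 = 36

36


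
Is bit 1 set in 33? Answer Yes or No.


0b100001, bit 1 = 0. No

No


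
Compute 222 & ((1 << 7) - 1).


222 & 127 = 94

94


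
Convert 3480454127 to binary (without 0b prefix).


3480454127 = 11001111011100111000001111101111 in binary

11001111011100111000001111101111


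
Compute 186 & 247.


0b10111010 & 0b11110111 = 0b10110010 = 178

178


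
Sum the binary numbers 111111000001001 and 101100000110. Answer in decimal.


111111000001001 + 101100000110 = 1000100100001111 = 35087

35087


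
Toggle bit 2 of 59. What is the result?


59 ^ (1 << 2) = 59 ^ 4 = 63

63


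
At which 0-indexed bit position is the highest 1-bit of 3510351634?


0b11010001001110111011011100010010. Highest set bit at position 31

31


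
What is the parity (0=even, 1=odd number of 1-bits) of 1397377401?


0b1010011010010100100100101111001 has 15 ones => parity 1

1


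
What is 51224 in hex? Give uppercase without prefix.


51224 = C818 hex

C818


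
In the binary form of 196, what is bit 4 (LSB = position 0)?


0b11000100, position 4 = 0

0


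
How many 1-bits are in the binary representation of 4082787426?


0b11110011010110100110010001100010 has 16 set bits

16


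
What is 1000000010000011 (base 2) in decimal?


1000000010000011 in decimal = 32899

32899


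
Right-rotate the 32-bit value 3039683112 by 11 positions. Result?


Rotate 0b10110101001011011110001000101000 right by 11 (32-bit) = 0b1000101000101101010010110111100 = 1159112124

1159112124


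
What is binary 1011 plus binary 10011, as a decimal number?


1011 + 10011 = 11110 = 30

30


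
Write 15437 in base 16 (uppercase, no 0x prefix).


15437 = 3C4D hex

3C4D


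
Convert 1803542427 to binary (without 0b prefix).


1803542427 = 1101011011111111101111110011011 in binary

1101011011111111101111110011011


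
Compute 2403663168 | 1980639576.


0b10001111010001001111110101000000 | 0b1110110000011100010100101011000 = 0b11111111010011101111110101011000 = 4283366744

4283366744


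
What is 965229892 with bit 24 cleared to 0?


965229892 & ~(1 << 24) = 948452676

948452676


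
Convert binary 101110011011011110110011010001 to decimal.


101110011011011110110011010001 in decimal = 778955985

778955985


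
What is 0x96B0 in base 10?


96B0 hex = 38576 decimal

38576


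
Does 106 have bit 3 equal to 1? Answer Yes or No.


0b1101010, bit 3 = 1. Yes

Yes


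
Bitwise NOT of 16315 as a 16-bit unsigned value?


~0b11111110111011 = 0b1100000001000100 = 49220 (16-bit unsigned)

49220


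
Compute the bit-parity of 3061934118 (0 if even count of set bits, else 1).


0b10110110100000010110100000100110 has 13 ones => parity 1

1


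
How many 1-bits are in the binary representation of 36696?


0b1000111101011000 has 8 set bits

8


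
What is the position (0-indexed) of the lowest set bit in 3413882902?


0b11001011011110111011100000010110. Lowest set bit at position 1

1


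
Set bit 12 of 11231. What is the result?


11231 | (1 << 12) = 11231 | 4096 = 15327

15327


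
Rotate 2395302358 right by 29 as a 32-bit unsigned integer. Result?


Rotate 0b10001110110001010110100111010110 right by 29 (32-bit) = 0b1110110001010110100111010110100 = 1982549684

1982549684


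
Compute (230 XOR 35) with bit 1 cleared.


Step 1: 230 ^ 35 = 197
Step 2: 197 & ~(1 << 1) = 197

197


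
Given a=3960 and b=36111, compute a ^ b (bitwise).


3960 ^ 36111 = 33399

33399


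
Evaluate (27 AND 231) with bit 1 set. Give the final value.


Step 1: 27 & 231 = 3
Step 2: 3 | (1 << 1) = 3 | 2 = 3

3


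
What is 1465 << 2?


0b10110111001 << 2 = 0b1011011100100 = 5860

5860


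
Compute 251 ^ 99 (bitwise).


0b11111011 ^ 0b1100011 = 0b10011000 = 152

152


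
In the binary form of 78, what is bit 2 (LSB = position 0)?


0b1001110, position 2 = 1

1


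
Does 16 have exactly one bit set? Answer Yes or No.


0b10000. Only one bit set => Yes

Yes


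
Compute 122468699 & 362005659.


0b111010011001011100101011011 & 0b10101100100111100010010011011 = 0b101000000001000000000011011 = 83918875

83918875


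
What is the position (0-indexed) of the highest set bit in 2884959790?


0b10101011111101001111111000101110. Highest set bit at position 31

31


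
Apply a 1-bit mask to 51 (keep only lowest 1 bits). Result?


51 & 1 = 1

1


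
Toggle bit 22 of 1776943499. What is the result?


1776943499 ^ (1 << 22) = 1776943499 ^ 4194304 = 1772749195

1772749195


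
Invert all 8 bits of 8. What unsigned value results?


8 ^ 255 = 247

247


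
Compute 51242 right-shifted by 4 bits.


0b1100100000101010 >> 4 = 0b110010000010 = 3202

3202


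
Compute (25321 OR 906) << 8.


Step 1: 25321 | 906 = 25579
Step 2: 25579 << 8 = 6548224

6548224


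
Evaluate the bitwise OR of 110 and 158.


0b1101110 | 0b10011110 = 0b11111110 = 254

254


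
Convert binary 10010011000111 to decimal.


10010011000111 in decimal = 9415

9415


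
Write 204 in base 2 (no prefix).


204 = 11001100 in binary

11001100


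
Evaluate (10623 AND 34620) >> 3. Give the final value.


Step 1: 10623 & 34620 = 316
Step 2: 316 >> 3 = 39

39


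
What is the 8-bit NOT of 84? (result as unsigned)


~0b1010100 = 0b10101011 = 171 (8-bit unsigned)

171


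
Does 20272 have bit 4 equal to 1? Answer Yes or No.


0b100111100110000, bit 4 = 1. Yes

Yes


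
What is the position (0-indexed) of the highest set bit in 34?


0b100010. Highest set bit at position 5

5


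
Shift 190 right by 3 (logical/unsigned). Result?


0b10111110 >> 3 = 0b10111 = 23

23


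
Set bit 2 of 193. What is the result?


193 | (1 << 2) = 193 | 4 = 197

197


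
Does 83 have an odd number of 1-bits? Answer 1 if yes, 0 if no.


0b1010011 has 4 ones => parity 0

0


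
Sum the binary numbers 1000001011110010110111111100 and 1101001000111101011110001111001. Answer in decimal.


1000001011110010110111111100 + 1101001000111101011110001111001 = 1110001010011011110101001110101 = 1900931701

1900931701


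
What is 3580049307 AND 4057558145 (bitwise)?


0b11010101011000110011011110011011 & 0b11110001110110010110110010000001 = 0b11010001010000010010010010000001 = 3510707329

3510707329


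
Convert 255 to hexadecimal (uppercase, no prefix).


255 = FF hex

FF


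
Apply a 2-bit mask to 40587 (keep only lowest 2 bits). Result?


40587 & 3 = 3

3


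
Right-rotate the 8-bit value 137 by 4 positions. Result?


Rotate 0b10001001 right by 4 (8-bit) = 0b10011000 = 152

152


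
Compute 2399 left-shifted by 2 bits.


0b100101011111 << 2 = 0b10010101111100 = 9596

9596


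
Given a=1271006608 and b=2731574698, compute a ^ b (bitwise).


1271006608 ^ 2731574698 = 3910303802

3910303802


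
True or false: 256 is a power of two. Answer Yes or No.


0b100000000. Only one bit set => Yes

Yes


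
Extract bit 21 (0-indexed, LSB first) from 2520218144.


0b10010110001101110111101000100000, position 21 = 1

1


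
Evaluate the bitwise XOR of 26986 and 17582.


0b110100101101010 ^ 0b100010010101110 = 0b10110111000100 = 11716

11716


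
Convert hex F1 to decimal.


F1 hex = 241 decimal

241


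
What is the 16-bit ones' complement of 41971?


41971 ^ 65535 = 23564

23564


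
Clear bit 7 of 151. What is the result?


151 & ~(1 << 7) = 23

23


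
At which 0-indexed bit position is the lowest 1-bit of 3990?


0b111110010110. Lowest set bit at position 1

1


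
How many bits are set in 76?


0b1001100 has 3 set bits

3


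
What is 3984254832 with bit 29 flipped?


3984254832 ^ (1 << 29) = 3984254832 ^ 536870912 = 3447383920

3447383920


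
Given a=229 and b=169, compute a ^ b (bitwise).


229 ^ 169 = 76

76


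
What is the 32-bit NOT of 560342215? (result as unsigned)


~0b100001011001100010010011000111 = 0b11011110100110011101101100111000 = 3734625080 (32-bit unsigned)

3734625080


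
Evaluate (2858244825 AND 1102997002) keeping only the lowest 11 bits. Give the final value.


Step 1: 2858244825 & 1102997002 = 1851912
Step 2: 1851912 & 2047 = 520

520


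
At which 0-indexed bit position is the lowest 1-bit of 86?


0b1010110. Lowest set bit at position 1

1


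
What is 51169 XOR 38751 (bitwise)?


0b1100011111100001 ^ 0b1001011101011111 = 0b101000010111110 = 20670

20670


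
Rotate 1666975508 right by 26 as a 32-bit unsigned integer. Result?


Rotate 0b1100011010111000000011100010100 right by 26 (32-bit) = 0b11010111000000011100010100011000 = 3607217432

3607217432
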